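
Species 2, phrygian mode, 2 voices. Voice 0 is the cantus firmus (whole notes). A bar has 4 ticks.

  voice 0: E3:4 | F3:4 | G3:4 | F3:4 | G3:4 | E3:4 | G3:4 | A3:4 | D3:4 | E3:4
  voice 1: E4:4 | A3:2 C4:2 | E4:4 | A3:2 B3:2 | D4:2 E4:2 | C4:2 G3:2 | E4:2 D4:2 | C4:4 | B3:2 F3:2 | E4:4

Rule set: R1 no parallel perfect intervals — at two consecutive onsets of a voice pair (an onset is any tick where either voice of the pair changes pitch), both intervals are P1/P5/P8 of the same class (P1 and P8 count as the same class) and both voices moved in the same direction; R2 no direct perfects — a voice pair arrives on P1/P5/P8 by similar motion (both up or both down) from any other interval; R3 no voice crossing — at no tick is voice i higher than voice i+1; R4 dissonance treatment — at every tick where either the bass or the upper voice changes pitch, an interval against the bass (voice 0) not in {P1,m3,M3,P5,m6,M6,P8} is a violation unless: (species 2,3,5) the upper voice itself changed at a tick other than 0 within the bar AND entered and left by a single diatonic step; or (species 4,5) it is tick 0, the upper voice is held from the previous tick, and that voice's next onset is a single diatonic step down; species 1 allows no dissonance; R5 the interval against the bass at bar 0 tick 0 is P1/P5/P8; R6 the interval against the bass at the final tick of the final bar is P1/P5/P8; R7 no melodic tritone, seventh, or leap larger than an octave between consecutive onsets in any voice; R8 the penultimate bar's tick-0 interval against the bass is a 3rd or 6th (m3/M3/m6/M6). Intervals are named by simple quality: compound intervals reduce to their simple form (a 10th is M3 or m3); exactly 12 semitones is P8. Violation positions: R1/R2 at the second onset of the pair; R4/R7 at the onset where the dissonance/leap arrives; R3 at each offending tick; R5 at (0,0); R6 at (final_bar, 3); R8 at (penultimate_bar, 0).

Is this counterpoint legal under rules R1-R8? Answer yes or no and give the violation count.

No (5 violations)

bar 0: v0=E3 v1=E4 (P8)
bar 1: v0=F3 v1=A3 (M3)
bar 2: v0=G3 v1=E4 (M6)
bar 3: v0=F3 v1=A3 (M3)
bar 4: v0=G3 v1=D4 (P5)
bar 5: v0=E3 v1=C4 (m6)
bar 6: v0=G3 v1=E4 (M6)
bar 7: v0=A3 v1=C4 (m3)
bar 8: v0=D3 v1=B3 (M6)
bar 9: v0=E3 v1=E4 (P8)
  R4 @ bar3.2: F3/B3 TT untreated
  R2 @ bar4.0: F3/B3 TT -> G3/D4 P5 similar
  R7 @ bar8.2: B3->F3 leap 6st
  R2 @ bar9.0: D3/F3 m3 -> E3/E4 P8 similar
  R7 @ bar9.0: F3->E4 leap 11st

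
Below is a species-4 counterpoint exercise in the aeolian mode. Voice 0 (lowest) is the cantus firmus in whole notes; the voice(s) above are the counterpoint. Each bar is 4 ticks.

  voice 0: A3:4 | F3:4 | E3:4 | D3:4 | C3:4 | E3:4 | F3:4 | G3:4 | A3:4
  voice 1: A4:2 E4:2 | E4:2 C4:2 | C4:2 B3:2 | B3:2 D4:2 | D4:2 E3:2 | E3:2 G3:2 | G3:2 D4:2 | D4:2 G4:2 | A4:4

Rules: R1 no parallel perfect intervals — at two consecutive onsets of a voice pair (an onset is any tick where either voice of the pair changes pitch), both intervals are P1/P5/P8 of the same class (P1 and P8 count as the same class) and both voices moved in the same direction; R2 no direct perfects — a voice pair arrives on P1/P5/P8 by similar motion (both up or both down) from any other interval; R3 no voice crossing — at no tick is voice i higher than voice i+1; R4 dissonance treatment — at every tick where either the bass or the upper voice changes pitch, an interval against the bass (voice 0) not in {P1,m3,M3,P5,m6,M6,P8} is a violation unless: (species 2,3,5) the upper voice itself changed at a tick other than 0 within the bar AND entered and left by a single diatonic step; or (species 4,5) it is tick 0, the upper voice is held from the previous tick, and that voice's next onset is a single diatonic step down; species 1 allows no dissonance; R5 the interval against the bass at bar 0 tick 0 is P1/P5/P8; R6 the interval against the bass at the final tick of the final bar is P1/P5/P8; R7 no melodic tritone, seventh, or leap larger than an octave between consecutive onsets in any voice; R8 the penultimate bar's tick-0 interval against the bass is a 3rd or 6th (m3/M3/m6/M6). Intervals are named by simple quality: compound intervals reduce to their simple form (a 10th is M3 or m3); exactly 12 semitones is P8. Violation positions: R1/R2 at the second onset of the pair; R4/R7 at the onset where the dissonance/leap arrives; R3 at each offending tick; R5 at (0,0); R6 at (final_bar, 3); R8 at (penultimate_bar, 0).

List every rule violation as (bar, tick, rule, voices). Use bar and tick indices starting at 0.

(1, 0, R4, (0, 1))
(4, 0, R4, (0, 1))
(4, 2, R7, (1,))
(6, 0, R4, (0, 1))
(7, 0, R8, (0, 1))
(8, 0, R1, (0, 1))

bar 0: v0=A3 v1=A4 downbeat P8
bar 1: v0=F3 v1=E4 downbeat M7
bar 2: v0=E3 v1=C4 downbeat m6
bar 3: v0=D3 v1=B3 downbeat M6
bar 4: v0=C3 v1=D4 downbeat M2
bar 5: v0=E3 v1=E3 downbeat P1
bar 6: v0=F3 v1=G3 downbeat M2
bar 7: v0=G3 v1=D4 downbeat P5
bar 8: v0=A3 v1=A4 downbeat P8
  -> R4 @ bar 1 tick 0 v(0, 1): F3/E4 M7 untreated
  -> R4 @ bar 4 tick 0 v(0, 1): C3/D4 M2 untreated
  -> R7 @ bar 4 tick 2 v(1,): D4->E3 leap 10st
  -> R4 @ bar 6 tick 0 v(0, 1): F3/G3 M2 untreated
  -> R8 @ bar 7 tick 0 v(0, 1): penult P5 not 3rd/6th
  -> R1 @ bar 8 tick 0 v(0, 1): G3/G4 P8 -> A3/A4 P8 similar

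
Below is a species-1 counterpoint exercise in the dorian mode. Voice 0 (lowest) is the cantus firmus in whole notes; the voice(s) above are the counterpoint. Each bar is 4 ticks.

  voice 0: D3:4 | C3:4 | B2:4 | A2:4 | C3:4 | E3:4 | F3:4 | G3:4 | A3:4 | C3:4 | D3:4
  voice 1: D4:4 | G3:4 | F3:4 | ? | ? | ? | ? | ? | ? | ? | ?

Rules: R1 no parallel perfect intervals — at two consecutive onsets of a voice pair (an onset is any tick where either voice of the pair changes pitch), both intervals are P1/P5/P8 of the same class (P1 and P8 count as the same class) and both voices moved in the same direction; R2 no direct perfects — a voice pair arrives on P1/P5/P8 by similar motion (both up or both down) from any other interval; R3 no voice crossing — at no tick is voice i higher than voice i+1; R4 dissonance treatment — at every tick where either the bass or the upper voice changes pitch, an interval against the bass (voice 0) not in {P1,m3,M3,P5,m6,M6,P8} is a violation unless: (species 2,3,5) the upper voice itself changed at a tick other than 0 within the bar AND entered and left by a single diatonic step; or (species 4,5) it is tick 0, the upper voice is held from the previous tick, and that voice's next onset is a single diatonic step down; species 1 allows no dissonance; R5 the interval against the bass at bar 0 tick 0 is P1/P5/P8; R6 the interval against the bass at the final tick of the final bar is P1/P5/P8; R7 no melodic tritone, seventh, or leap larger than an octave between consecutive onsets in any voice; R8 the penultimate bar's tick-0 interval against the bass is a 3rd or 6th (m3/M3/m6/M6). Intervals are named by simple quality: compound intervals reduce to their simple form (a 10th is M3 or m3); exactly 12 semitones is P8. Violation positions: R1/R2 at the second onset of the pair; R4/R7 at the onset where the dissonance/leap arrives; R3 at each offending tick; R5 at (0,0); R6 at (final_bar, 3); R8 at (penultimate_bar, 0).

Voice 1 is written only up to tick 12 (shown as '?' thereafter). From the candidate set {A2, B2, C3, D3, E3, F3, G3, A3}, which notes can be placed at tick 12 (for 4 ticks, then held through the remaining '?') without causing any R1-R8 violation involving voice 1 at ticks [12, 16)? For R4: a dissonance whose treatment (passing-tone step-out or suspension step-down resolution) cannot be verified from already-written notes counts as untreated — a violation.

A2: violates R2
B2: violates R4,R7
C3: legal
D3: violates R4
E3: violates R2
F3: legal
G3: violates R4
A3: legal

{A3, C3, F3}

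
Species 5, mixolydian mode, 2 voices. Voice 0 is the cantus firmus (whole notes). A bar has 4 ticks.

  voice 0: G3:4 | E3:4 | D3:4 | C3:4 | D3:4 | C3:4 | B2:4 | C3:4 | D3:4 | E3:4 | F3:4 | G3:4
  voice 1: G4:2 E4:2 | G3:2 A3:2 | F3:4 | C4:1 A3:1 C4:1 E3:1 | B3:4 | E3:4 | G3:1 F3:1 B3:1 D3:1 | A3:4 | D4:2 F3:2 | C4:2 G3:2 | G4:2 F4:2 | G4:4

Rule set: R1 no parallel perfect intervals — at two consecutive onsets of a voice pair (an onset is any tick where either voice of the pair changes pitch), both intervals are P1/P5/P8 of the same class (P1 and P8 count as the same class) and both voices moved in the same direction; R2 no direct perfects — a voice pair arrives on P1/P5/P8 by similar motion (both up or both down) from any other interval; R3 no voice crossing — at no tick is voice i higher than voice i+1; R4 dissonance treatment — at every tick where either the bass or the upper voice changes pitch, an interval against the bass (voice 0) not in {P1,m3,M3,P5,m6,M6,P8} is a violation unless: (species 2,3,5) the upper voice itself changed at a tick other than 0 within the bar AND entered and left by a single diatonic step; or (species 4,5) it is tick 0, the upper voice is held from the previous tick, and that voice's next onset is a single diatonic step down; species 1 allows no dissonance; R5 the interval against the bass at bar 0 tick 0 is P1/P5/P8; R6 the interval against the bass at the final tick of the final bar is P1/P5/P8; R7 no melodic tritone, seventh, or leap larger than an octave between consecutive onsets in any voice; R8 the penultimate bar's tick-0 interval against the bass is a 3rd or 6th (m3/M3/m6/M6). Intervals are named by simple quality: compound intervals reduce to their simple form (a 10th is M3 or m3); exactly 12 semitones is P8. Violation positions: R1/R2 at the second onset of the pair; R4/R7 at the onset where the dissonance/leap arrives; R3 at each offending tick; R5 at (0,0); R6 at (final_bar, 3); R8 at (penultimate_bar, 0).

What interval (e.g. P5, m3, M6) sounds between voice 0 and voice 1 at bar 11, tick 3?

P8

voice 0=G3 voice 1=G4 -> P8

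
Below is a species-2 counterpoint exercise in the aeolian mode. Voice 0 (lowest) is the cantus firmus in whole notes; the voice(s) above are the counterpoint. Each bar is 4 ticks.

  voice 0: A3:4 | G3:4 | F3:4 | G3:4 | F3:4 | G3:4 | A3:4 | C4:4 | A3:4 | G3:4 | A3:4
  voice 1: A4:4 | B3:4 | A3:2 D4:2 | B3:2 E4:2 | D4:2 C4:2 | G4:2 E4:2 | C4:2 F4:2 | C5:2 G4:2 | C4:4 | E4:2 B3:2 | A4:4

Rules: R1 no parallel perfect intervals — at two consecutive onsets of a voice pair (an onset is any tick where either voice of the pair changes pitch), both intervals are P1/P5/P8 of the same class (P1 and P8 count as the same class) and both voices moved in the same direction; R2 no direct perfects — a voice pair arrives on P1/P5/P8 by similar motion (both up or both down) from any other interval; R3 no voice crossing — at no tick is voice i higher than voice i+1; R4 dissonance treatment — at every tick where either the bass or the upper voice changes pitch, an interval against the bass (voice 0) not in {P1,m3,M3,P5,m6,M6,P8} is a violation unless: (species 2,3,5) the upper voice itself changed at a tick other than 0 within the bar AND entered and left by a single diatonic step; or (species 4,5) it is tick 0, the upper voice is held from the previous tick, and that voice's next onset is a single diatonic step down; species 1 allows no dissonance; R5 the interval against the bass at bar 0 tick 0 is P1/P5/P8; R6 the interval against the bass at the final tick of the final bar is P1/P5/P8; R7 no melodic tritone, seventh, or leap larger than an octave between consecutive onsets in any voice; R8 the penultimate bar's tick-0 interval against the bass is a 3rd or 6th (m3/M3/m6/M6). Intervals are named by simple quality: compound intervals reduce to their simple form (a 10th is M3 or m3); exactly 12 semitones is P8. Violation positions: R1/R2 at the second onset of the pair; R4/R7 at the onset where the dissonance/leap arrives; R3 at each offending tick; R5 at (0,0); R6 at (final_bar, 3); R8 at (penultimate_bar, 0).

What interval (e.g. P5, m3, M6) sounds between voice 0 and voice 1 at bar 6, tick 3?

voice 0=A3 voice 1=F4 -> m6

m6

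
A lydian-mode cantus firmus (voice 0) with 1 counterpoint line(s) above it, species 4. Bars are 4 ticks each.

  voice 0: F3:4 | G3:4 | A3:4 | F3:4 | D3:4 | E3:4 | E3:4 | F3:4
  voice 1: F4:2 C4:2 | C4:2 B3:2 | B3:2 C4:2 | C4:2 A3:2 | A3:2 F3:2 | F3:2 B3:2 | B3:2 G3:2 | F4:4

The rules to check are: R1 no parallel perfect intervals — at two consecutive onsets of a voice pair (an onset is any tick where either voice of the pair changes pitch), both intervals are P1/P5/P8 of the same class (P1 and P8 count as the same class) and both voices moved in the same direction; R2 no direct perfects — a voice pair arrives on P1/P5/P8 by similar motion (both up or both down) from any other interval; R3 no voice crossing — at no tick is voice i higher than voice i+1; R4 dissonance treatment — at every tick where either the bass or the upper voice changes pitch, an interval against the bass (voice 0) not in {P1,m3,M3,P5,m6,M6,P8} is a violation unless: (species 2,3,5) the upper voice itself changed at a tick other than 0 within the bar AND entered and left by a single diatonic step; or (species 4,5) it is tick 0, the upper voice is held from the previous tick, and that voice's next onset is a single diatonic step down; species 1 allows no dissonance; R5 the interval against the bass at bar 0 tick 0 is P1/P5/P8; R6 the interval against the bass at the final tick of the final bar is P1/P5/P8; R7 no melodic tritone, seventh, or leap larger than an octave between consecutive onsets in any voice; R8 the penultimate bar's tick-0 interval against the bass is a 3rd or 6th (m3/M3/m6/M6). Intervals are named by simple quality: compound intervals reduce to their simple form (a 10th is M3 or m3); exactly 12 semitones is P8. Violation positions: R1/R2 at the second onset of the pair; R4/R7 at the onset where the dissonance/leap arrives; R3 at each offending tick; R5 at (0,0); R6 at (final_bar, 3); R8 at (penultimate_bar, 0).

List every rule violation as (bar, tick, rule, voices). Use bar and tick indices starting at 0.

(2, 0, R4, (0, 1))
(5, 0, R4, (0, 1))
(5, 2, R7, (1,))
(6, 0, R8, (0, 1))
(7, 0, R2, (0, 1))
(7, 0, R7, (1,))

bar 0: v0=F3 v1=F4 downbeat P8
bar 1: v0=G3 v1=C4 downbeat P4
bar 2: v0=A3 v1=B3 downbeat M2
bar 3: v0=F3 v1=C4 downbeat P5
bar 4: v0=D3 v1=A3 downbeat P5
bar 5: v0=E3 v1=F3 downbeat m2
bar 6: v0=E3 v1=B3 downbeat P5
bar 7: v0=F3 v1=F4 downbeat P8
  -> R4 @ bar 2 tick 0 v(0, 1): A3/B3 M2 untreated
  -> R4 @ bar 5 tick 0 v(0, 1): E3/F3 m2 untreated
  -> R7 @ bar 5 tick 2 v(1,): F3->B3 leap 6st
  -> R8 @ bar 6 tick 0 v(0, 1): penult P5 not 3rd/6th
  -> R2 @ bar 7 tick 0 v(0, 1): E3/G3 m3 -> F3/F4 P8 similar
  -> R7 @ bar 7 tick 0 v(1,): G3->F4 leap 10st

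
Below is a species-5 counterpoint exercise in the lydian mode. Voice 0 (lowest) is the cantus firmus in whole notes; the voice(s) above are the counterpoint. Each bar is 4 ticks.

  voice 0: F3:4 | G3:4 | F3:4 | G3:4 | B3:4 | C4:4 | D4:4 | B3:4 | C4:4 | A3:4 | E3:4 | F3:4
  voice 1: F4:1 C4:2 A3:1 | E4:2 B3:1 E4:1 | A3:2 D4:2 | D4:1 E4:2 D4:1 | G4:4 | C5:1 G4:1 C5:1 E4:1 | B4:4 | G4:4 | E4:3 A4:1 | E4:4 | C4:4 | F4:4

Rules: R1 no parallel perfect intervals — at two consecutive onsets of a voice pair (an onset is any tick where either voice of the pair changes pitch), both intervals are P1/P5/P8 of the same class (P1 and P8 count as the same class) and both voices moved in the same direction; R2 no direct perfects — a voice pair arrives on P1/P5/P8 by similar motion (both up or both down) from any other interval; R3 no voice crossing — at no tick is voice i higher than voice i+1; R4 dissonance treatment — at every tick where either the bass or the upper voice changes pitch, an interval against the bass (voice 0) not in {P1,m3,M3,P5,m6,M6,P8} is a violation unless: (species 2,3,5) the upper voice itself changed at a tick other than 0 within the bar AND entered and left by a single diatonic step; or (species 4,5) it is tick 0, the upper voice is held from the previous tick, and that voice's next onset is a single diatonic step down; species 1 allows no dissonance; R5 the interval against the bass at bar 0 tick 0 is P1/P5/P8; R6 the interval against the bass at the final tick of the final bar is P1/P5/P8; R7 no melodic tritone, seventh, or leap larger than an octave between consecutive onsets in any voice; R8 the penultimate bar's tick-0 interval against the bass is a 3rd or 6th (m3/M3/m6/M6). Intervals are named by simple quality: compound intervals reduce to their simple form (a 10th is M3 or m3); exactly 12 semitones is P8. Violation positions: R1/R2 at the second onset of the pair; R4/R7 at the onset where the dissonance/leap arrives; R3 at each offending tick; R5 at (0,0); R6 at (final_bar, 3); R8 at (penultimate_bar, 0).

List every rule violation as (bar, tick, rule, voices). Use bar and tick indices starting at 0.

(5, 0, R2, (0, 1))
(9, 0, R2, (0, 1))
(11, 0, R2, (0, 1))

bar 0: v0=F3 v1=F4 downbeat P8
bar 1: v0=G3 v1=E4 downbeat M6
bar 2: v0=F3 v1=A3 downbeat M3
bar 3: v0=G3 v1=D4 downbeat P5
bar 4: v0=B3 v1=G4 downbeat m6
bar 5: v0=C4 v1=C5 downbeat P8
bar 6: v0=D4 v1=B4 downbeat M6
bar 7: v0=B3 v1=G4 downbeat m6
bar 8: v0=C4 v1=E4 downbeat M3
bar 9: v0=A3 v1=E4 downbeat P5
bar 10: v0=E3 v1=C4 downbeat m6
bar 11: v0=F3 v1=F4 downbeat P8
  -> R2 @ bar 5 tick 0 v(0, 1): B3/G4 m6 -> C4/C5 P8 similar
  -> R2 @ bar 9 tick 0 v(0, 1): C4/A4 M6 -> A3/E4 P5 similar
  -> R2 @ bar 11 tick 0 v(0, 1): E3/C4 m6 -> F3/F4 P8 similar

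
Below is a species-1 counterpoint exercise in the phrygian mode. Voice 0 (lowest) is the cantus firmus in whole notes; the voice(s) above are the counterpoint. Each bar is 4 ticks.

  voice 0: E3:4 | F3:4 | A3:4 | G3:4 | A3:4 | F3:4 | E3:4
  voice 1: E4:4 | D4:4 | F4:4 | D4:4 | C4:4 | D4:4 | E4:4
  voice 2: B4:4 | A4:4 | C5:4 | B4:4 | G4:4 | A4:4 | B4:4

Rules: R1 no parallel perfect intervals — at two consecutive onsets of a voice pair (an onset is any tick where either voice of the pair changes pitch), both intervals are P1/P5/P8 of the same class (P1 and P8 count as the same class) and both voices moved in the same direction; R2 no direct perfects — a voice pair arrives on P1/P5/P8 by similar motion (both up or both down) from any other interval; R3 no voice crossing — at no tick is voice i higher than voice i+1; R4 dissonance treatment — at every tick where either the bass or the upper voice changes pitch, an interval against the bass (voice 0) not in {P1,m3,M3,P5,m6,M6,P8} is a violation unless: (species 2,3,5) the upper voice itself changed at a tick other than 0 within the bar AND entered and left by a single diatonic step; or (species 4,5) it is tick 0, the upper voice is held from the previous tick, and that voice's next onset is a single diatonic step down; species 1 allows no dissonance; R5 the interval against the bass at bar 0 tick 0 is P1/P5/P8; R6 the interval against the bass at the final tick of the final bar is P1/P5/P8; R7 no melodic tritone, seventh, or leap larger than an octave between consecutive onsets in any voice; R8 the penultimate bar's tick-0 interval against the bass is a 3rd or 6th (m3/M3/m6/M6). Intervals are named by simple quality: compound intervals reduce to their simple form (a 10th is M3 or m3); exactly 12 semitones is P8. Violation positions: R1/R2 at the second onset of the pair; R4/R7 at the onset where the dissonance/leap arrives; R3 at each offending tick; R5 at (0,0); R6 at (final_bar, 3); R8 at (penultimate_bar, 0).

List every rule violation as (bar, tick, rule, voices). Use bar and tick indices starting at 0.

bar 0: v0=E3 v1=E4 v2=B4 downbeat P5
bar 1: v0=F3 v1=D4 v2=A4 downbeat M3
bar 2: v0=A3 v1=F4 v2=C5 downbeat m3
bar 3: v0=G3 v1=D4 v2=B4 downbeat M3
bar 4: v0=A3 v1=C4 v2=G4 downbeat m7
bar 5: v0=F3 v1=D4 v2=A4 downbeat M3
bar 6: v0=E3 v1=E4 v2=B4 downbeat P5
  -> R1 @ bar 1 tick 0 v(1, 2): E4/B4 P5 -> D4/A4 P5 similar
  -> R1 @ bar 2 tick 0 v(1, 2): D4/A4 P5 -> F4/C5 P5 similar
  -> R2 @ bar 3 tick 0 v(0, 1): A3/F4 m6 -> G3/D4 P5 similar
  -> R2 @ bar 4 tick 0 v(1, 2): D4/B4 M6 -> C4/G4 P5 similar
  -> R4 @ bar 4 tick 0 v(0, 2): A3/G4 m7 untreated
  -> R1 @ bar 5 tick 0 v(1, 2): C4/G4 P5 -> D4/A4 P5 similar
  -> R1 @ bar 6 tick 0 v(1, 2): D4/A4 P5 -> E4/B4 P5 similar

(1, 0, R1, (1, 2))
(2, 0, R1, (1, 2))
(3, 0, R2, (0, 1))
(4, 0, R2, (1, 2))
(4, 0, R4, (0, 2))
(5, 0, R1, (1, 2))
(6, 0, R1, (1, 2))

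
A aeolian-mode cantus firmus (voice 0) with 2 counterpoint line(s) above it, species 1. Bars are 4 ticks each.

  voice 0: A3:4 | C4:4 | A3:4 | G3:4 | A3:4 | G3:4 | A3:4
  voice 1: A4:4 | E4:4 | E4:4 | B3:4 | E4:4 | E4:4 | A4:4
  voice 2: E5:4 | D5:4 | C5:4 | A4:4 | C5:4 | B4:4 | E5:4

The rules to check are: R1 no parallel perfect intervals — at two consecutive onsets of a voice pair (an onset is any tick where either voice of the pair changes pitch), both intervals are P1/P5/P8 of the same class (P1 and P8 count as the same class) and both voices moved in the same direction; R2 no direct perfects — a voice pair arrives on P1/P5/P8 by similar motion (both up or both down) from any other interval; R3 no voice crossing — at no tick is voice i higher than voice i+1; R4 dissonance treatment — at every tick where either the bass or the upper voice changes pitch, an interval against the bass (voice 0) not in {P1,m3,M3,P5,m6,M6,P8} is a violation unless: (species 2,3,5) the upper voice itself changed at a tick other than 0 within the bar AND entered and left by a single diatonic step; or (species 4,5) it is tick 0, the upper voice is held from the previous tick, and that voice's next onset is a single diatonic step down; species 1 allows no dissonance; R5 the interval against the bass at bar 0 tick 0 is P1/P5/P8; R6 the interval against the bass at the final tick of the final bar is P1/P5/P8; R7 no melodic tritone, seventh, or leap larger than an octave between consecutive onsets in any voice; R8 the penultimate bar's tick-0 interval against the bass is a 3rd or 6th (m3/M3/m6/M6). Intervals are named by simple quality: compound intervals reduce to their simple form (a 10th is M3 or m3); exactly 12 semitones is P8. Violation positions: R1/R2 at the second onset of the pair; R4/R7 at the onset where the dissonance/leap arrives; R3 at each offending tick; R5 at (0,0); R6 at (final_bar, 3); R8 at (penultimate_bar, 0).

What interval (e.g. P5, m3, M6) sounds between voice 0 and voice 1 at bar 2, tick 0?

P5

voice 0=A3 voice 1=E4 -> P5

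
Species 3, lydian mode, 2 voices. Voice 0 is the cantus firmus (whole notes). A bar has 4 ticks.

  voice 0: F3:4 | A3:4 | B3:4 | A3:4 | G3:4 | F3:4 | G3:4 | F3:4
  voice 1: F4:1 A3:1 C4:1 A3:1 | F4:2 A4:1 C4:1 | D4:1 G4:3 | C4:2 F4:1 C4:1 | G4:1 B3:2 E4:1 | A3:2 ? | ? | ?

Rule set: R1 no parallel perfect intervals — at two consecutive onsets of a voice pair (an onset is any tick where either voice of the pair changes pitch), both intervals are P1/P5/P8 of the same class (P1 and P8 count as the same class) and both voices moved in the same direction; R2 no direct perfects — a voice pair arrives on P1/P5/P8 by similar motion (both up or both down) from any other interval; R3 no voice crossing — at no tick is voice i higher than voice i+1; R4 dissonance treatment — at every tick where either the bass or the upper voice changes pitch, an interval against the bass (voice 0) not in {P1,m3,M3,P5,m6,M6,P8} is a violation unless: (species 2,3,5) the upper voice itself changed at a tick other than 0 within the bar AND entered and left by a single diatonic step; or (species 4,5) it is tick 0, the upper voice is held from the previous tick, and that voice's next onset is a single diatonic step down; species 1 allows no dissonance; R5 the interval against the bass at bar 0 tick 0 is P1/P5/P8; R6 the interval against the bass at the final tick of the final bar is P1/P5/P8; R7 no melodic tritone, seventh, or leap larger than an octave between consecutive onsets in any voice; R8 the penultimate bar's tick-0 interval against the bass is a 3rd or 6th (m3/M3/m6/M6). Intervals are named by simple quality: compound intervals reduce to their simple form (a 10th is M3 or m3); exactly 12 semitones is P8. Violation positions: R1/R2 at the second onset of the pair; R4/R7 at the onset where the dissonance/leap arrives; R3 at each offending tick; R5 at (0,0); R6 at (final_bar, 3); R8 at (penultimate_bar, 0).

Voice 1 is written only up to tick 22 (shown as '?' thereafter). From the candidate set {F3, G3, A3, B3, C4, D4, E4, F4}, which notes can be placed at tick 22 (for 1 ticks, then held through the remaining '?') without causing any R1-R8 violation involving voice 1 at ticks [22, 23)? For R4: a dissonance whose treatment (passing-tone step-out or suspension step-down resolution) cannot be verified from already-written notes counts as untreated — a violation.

{A3, C4, D4, F3, F4}

F3: legal
G3: violates R4
A3: legal
B3: violates R4
C4: legal
D4: legal
E4: violates R4
F4: legal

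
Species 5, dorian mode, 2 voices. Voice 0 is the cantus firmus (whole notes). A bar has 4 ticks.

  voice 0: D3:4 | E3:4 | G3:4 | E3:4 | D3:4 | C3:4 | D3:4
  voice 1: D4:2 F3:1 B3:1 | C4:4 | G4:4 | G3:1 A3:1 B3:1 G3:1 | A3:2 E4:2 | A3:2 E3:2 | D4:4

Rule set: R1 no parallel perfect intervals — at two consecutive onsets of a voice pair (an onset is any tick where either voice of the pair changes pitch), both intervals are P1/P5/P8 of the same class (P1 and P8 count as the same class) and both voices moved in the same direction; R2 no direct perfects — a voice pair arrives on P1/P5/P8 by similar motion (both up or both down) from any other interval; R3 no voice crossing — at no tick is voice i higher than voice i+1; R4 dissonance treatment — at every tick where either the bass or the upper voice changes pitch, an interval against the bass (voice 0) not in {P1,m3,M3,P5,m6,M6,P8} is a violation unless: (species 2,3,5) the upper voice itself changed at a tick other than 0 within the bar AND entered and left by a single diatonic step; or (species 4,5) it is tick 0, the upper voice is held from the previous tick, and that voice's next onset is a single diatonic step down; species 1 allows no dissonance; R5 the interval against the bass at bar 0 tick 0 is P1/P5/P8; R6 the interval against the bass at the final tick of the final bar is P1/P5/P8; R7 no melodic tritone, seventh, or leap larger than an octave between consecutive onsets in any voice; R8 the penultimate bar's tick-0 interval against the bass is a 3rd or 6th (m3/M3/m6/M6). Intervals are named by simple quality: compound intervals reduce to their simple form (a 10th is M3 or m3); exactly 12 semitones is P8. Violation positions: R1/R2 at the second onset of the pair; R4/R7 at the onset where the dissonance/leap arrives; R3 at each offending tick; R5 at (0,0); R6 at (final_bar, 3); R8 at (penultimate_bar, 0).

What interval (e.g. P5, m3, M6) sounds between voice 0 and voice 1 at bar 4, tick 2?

M2

voice 0=D3 voice 1=E4 -> M2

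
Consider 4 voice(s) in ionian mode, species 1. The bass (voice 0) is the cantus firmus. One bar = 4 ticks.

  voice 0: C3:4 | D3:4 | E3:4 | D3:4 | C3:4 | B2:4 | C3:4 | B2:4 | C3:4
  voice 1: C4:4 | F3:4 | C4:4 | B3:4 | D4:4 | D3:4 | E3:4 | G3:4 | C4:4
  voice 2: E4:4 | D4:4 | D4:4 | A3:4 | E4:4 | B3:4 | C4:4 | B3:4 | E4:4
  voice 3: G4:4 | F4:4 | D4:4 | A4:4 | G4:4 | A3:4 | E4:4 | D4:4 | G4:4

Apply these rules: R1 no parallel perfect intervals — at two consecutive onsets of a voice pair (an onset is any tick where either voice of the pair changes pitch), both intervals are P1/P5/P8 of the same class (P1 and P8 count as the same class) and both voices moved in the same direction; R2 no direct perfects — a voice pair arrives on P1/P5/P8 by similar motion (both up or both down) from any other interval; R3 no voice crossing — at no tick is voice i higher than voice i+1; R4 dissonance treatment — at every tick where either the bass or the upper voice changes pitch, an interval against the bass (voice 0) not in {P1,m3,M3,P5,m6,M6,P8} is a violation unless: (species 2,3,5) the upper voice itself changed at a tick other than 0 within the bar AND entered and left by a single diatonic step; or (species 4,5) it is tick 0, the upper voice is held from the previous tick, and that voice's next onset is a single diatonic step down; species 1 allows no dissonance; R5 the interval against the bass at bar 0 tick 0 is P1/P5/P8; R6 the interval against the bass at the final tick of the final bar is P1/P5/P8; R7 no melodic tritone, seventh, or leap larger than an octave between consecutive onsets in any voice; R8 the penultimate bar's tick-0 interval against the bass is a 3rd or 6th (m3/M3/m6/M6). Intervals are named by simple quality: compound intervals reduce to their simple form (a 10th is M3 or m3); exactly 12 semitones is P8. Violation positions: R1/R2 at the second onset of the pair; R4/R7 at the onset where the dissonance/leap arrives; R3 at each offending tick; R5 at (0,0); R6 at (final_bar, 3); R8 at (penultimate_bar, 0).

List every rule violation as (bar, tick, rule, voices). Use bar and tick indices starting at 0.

(0, 0, R5, (0, 2))
(1, 0, R2, (1, 3))
(2, 0, R4, (0, 2))
(2, 0, R4, (0, 3))
(3, 0, R2, (0, 2))
(3, 0, R3, (1, 2))
(3, 1, R3, (1, 2))
(3, 2, R3, (1, 2))
(3, 3, R3, (1, 2))
(4, 0, R1, (0, 3))
(4, 0, R4, (0, 1))
(5, 0, R2, (0, 2))
(5, 0, R2, (1, 3))
(5, 0, R3, (2, 3))
(5, 0, R4, (0, 3))
(5, 0, R7, (3,))
(5, 1, R3, (2, 3))
(5, 2, R3, (2, 3))
(5, 3, R3, (2, 3))
(6, 0, R1, (0, 2))
(6, 0, R2, (1, 3))
(7, 0, R1, (0, 2))
(7, 0, R8, (0, 2))
(8, 0, R1, (1, 3))
(8, 0, R2, (0, 1))
(8, 0, R2, (0, 3))
(8, 3, R6, (0, 2))

bar 0: v0=C3 v1=C4 v2=E4 v3=G4 downbeat P5
bar 1: v0=D3 v1=F3 v2=D4 v3=F4 downbeat m3
bar 2: v0=E3 v1=C4 v2=D4 v3=D4 downbeat m7
bar 3: v0=D3 v1=B3 v2=A3 v3=A4 downbeat P5
bar 4: v0=C3 v1=D4 v2=E4 v3=G4 downbeat P5
bar 5: v0=B2 v1=D3 v2=B3 v3=A3 downbeat m7
bar 6: v0=C3 v1=E3 v2=C4 v3=E4 downbeat M3
bar 7: v0=B2 v1=G3 v2=B3 v3=D4 downbeat m3
bar 8: v0=C3 v1=C4 v2=E4 v3=G4 downbeat P5
  -> R5 @ bar 0 tick 0 v(0, 2): opens on M3
  -> R2 @ bar 1 tick 0 v(1, 3): C4/G4 P5 -> F3/F4 P8 similar
  -> R4 @ bar 2 tick 0 v(0, 2): E3/D4 m7 untreated
  -> R4 @ bar 2 tick 0 v(0, 3): E3/D4 m7 untreated
  -> R2 @ bar 3 tick 0 v(0, 2): E3/D4 m7 -> D3/A3 P5 similar
  -> R3 @ bar 3 tick 0 v(1, 2): B3 above A3
  -> R3 @ bar 3 tick 1 v(1, 2): B3 above A3
  -> R3 @ bar 3 tick 2 v(1, 2): B3 above A3
  -> R3 @ bar 3 tick 3 v(1, 2): B3 above A3
  -> R1 @ bar 4 tick 0 v(0, 3): D3/A4 P5 -> C3/G4 P5 similar
  -> R4 @ bar 4 tick 0 v(0, 1): C3/D4 M2 untreated
  -> R2 @ bar 5 tick 0 v(0, 2): C3/E4 M3 -> B2/B3 P8 similar
  -> R2 @ bar 5 tick 0 v(1, 3): D4/G4 P4 -> D3/A3 P5 similar
  -> R3 @ bar 5 tick 0 v(2, 3): B3 above A3
  -> R4 @ bar 5 tick 0 v(0, 3): B2/A3 m7 untreated
  -> R7 @ bar 5 tick 0 v(3,): G4->A3 leap 10st
  -> R3 @ bar 5 tick 1 v(2, 3): B3 above A3
  -> R3 @ bar 5 tick 2 v(2, 3): B3 above A3
  -> R3 @ bar 5 tick 3 v(2, 3): B3 above A3
  -> R1 @ bar 6 tick 0 v(0, 2): B2/B3 P8 -> C3/C4 P8 similar
  -> R2 @ bar 6 tick 0 v(1, 3): D3/A3 P5 -> E3/E4 P8 similar
  -> R1 @ bar 7 tick 0 v(0, 2): C3/C4 P8 -> B2/B3 P8 similar
  -> R8 @ bar 7 tick 0 v(0, 2): penult P8 not 3rd/6th
  -> R1 @ bar 8 tick 0 v(1, 3): G3/D4 P5 -> C4/G4 P5 similar
  -> R2 @ bar 8 tick 0 v(0, 1): B2/G3 m6 -> C3/C4 P8 similar
  -> R2 @ bar 8 tick 0 v(0, 3): B2/D4 m3 -> C3/G4 P5 similar
  -> R6 @ bar 8 tick 3 v(0, 2): closes on M3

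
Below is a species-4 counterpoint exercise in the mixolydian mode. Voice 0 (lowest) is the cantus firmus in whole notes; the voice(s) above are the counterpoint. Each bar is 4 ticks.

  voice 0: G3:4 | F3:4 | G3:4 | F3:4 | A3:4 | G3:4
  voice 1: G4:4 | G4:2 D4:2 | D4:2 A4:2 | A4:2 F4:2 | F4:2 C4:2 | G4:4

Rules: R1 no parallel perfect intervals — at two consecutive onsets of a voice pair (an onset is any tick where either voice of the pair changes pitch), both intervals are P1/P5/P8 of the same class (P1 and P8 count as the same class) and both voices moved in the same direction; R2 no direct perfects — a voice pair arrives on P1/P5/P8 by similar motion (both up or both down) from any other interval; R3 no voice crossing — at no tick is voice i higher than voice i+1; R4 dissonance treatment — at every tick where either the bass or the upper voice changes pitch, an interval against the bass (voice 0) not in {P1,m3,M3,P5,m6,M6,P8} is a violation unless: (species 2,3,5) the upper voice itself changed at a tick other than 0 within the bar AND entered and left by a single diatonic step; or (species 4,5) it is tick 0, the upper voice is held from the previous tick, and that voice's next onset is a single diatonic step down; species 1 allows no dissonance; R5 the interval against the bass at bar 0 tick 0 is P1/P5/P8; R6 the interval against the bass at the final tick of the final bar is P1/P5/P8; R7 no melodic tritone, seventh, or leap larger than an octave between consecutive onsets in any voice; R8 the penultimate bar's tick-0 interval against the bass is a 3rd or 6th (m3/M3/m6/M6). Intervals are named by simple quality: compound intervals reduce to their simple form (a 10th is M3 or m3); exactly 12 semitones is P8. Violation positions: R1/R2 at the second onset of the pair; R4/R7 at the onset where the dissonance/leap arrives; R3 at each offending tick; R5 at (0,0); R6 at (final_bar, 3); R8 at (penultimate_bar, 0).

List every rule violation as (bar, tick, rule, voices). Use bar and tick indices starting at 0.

bar 0: v0=G3 v1=G4 downbeat P8
bar 1: v0=F3 v1=G4 downbeat M2
bar 2: v0=G3 v1=D4 downbeat P5
bar 3: v0=F3 v1=A4 downbeat M3
bar 4: v0=A3 v1=F4 downbeat m6
bar 5: v0=G3 v1=G4 downbeat P8
  -> R4 @ bar 1 tick 0 v(0, 1): F3/G4 M2 untreated
  -> R4 @ bar 2 tick 2 v(0, 1): G3/A4 M2 untreated

(1, 0, R4, (0, 1))
(2, 2, R4, (0, 1))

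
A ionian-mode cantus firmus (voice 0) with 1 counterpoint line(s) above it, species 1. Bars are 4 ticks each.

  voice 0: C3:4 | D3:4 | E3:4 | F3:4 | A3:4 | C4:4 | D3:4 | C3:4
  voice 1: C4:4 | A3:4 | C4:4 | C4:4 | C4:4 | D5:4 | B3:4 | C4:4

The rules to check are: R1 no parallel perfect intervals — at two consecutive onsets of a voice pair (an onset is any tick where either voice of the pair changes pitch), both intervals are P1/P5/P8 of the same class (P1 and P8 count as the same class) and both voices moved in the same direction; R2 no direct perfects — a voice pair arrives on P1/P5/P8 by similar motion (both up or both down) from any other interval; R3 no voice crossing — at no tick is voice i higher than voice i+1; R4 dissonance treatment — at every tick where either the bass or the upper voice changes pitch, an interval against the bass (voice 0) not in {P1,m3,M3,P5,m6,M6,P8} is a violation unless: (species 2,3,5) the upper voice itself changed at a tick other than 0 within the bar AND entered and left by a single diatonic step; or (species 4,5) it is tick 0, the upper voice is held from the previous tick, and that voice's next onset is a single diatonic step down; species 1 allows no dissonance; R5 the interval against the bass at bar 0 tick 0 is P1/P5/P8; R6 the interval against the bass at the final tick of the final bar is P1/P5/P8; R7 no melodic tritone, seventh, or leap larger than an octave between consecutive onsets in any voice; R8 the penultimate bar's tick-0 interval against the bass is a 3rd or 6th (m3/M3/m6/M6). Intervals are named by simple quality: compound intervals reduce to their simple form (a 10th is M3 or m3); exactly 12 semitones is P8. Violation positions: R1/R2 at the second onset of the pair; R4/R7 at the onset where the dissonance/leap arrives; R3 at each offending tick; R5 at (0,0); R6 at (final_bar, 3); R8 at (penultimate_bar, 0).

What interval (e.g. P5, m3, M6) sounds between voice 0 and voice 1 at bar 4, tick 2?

voice 0=A3 voice 1=C4 -> m3

m3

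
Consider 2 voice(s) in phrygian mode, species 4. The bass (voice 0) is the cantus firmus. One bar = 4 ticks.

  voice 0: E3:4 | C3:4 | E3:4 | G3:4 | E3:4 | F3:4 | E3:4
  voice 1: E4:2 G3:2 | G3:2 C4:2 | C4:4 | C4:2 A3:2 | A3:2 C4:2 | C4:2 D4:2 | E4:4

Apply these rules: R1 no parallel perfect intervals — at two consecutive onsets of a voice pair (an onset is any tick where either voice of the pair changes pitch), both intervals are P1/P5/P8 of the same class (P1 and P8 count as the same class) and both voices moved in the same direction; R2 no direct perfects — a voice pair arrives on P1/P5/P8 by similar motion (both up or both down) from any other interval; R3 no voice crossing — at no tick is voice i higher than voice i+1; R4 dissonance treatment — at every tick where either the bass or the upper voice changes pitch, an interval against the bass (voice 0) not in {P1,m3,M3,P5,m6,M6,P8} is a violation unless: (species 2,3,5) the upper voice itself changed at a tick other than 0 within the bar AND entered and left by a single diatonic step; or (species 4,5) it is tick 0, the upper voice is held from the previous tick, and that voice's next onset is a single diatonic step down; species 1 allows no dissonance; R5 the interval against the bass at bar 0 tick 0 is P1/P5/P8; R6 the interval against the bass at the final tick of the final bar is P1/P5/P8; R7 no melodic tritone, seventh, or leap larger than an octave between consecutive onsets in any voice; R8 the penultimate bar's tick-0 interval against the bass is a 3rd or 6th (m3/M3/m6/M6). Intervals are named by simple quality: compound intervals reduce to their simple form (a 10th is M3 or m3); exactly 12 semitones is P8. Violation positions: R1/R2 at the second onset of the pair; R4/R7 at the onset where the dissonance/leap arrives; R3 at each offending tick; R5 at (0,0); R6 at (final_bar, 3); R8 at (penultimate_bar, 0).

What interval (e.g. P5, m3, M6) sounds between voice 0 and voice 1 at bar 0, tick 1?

P8

voice 0=E3 voice 1=E4 -> P8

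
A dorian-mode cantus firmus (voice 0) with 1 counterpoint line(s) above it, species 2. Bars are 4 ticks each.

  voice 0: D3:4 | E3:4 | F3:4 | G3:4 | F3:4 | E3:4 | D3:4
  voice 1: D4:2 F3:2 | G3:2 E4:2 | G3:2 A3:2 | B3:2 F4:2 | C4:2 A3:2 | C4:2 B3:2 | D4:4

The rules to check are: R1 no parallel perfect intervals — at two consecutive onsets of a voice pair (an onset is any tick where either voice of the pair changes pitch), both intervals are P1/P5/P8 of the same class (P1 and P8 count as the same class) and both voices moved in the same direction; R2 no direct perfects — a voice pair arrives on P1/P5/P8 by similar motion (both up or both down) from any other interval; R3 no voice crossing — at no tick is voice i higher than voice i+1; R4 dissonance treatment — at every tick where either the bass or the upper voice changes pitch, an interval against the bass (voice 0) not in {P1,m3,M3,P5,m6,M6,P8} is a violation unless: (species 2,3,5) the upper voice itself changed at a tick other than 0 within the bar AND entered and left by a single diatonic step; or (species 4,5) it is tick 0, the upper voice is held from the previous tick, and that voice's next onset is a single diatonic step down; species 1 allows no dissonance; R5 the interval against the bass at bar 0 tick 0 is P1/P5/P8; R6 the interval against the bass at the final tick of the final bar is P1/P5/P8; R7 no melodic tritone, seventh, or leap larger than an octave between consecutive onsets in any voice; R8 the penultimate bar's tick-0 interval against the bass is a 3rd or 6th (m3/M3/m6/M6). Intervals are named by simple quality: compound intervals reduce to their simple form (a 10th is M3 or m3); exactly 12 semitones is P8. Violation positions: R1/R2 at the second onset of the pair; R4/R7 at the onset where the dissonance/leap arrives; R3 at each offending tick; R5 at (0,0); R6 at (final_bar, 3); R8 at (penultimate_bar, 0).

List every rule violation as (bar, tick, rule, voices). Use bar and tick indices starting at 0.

(2, 0, R4, (0, 1))
(3, 2, R4, (0, 1))
(3, 2, R7, (1,))
(4, 0, R2, (0, 1))

bar 0: v0=D3 v1=D4 downbeat P8
bar 1: v0=E3 v1=G3 downbeat m3
bar 2: v0=F3 v1=G3 downbeat M2
bar 3: v0=G3 v1=B3 downbeat M3
bar 4: v0=F3 v1=C4 downbeat P5
bar 5: v0=E3 v1=C4 downbeat m6
bar 6: v0=D3 v1=D4 downbeat P8
  -> R4 @ bar 2 tick 0 v(0, 1): F3/G3 M2 untreated
  -> R4 @ bar 3 tick 2 v(0, 1): G3/F4 m7 untreated
  -> R7 @ bar 3 tick 2 v(1,): B3->F4 leap 6st
  -> R2 @ bar 4 tick 0 v(0, 1): G3/F4 m7 -> F3/C4 P5 similar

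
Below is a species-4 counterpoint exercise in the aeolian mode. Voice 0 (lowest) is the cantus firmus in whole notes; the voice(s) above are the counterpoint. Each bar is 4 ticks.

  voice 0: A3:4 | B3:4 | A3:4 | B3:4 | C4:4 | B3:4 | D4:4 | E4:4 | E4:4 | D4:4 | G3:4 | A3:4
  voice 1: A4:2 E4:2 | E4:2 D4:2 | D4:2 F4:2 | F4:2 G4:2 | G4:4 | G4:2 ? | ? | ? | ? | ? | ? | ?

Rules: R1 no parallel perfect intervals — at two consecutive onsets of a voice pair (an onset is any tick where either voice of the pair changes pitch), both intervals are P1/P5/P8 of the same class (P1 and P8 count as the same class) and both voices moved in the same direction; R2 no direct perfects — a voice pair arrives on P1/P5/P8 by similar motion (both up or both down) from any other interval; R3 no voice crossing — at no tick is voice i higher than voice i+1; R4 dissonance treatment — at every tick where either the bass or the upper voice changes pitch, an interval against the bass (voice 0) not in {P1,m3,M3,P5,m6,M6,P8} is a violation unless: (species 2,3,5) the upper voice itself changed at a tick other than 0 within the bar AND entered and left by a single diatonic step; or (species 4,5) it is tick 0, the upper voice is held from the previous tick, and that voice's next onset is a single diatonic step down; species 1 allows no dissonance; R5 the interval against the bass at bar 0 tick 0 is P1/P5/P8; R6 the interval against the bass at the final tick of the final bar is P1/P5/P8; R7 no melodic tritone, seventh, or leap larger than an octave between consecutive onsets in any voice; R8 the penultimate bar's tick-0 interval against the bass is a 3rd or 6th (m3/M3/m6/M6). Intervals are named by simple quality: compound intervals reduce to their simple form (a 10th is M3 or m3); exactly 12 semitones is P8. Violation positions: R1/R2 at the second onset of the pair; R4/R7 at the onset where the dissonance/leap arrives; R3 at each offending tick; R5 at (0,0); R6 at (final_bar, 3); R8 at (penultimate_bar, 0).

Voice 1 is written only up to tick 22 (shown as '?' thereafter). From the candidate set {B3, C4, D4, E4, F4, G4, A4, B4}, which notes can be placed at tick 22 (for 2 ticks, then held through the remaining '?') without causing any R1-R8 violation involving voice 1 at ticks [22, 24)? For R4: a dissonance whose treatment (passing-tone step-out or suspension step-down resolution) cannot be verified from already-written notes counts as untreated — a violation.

{B3, B4, D4, G4}

B3: legal
C4: violates R4
D4: legal
E4: violates R4
F4: violates R4
G4: legal
A4: violates R4
B4: legal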